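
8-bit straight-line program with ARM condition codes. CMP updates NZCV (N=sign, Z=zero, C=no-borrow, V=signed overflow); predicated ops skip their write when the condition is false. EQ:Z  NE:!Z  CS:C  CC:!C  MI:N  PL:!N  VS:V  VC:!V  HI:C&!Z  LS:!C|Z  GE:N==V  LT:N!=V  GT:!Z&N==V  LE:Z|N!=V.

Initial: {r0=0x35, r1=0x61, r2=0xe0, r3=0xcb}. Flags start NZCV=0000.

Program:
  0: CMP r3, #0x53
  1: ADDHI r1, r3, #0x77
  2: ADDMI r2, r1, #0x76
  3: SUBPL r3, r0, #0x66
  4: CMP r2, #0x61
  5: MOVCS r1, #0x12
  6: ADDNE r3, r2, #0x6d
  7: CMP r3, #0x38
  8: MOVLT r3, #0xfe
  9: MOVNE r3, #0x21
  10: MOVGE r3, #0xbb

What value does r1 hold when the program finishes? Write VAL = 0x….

VAL = 0x12

0: ✓ CMP  NZCV=0011
1: ✓ ADDHI  r1←0x42
2: · ADDMI
3: ✓ SUBPL  r3←0xcf
4: ✓ CMP  NZCV=0011
5: ✓ MOVCS  r1←0x12
6: ✓ ADDNE  r3←0x4d
7: ✓ CMP  NZCV=0010
8: · MOVLT
9: ✓ MOVNE  r3←0x21
10: ✓ MOVGE  r3←0xbb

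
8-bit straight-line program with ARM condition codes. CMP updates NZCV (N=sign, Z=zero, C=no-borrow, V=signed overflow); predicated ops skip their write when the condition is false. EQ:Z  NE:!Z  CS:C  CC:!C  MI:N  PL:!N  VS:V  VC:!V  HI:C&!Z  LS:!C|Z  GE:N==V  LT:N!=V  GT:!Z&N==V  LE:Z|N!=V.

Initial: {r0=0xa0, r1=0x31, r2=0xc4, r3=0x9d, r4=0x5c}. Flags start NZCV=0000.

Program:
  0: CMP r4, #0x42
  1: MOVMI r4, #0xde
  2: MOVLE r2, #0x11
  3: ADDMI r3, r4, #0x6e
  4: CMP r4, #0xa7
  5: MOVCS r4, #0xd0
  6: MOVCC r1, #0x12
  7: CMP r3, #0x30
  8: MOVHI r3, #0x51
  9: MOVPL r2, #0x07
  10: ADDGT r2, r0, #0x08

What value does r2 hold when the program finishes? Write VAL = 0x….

VAL = 0x07

[0] flags=0010 → (cmp)
[1] flags=0010 MI?F → skip
[2] flags=0010 LE?F → skip
[3] flags=0010 MI?F → skip
[4] flags=1001 → (cmp)
[5] flags=1001 CS?F → skip
[6] flags=1001 CC?T → r1=0x12
[7] flags=0011 → (cmp)
[8] flags=0011 HI?T → r3=0x51
[9] flags=0011 PL?T → r2=0x07
[10] flags=0011 GT?F → skip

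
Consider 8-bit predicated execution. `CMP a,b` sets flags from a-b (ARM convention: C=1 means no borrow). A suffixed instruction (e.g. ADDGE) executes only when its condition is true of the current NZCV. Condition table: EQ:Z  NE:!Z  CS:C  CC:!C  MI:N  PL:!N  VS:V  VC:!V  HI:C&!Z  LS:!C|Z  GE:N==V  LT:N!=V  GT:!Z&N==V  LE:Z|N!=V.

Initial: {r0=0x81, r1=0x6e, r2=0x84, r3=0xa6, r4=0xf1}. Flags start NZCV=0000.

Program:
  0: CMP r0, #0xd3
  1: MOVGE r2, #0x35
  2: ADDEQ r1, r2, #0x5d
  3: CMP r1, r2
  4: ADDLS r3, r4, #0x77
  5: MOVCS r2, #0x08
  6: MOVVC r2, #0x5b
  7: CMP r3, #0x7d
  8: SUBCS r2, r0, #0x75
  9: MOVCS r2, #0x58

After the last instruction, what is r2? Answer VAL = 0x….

VAL = 0x84

0: ✓ CMP  NZCV=1000
1: · MOVGE
2: · ADDEQ
3: ✓ CMP  NZCV=1001
4: ✓ ADDLS  r3←0x68
5: · MOVCS
6: · MOVVC
7: ✓ CMP  NZCV=1000
8: · SUBCS
9: · MOVCS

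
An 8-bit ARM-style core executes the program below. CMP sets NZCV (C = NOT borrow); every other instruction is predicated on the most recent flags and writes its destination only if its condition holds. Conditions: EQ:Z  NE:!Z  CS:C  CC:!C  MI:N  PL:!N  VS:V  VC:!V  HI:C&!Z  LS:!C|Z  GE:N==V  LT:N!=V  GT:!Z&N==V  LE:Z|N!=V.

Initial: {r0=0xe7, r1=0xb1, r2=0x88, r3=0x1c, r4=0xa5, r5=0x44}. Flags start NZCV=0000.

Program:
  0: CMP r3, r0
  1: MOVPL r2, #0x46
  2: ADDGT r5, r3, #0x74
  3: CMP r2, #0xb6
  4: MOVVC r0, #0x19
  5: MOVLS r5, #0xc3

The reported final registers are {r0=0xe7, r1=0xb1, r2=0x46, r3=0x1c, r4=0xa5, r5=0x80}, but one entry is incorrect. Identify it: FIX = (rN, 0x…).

FIX = (r5, 0xc3)

[0] flags=0000 → (cmp)
[1] flags=0000 PL?T → r2=0x46
[2] flags=0000 GT?T → r5=0x90
[3] flags=1001 → (cmp)
[4] flags=1001 VC?F → skip
[5] flags=1001 LS?T → r5=0xc3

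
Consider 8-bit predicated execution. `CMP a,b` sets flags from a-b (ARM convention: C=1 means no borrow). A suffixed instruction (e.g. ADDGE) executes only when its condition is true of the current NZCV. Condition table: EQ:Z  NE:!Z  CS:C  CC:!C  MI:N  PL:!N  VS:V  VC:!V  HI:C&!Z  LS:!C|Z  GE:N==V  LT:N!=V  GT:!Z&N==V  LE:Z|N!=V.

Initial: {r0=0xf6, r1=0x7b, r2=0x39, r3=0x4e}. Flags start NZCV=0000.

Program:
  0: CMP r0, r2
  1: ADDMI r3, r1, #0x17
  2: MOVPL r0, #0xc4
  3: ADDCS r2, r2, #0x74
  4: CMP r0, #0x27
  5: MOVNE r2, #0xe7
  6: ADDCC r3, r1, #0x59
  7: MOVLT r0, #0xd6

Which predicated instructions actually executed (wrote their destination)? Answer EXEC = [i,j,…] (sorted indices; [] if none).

EXEC = [1,3,5,7]

[0] flags=1010 → (cmp)
[1] flags=1010 MI?T → r3=0x92
[2] flags=1010 PL?F → skip
[3] flags=1010 CS?T → r2=0xad
[4] flags=1010 → (cmp)
[5] flags=1010 NE?T → r2=0xe7
[6] flags=1010 CC?F → skip
[7] flags=1010 LT?T → r0=0xd6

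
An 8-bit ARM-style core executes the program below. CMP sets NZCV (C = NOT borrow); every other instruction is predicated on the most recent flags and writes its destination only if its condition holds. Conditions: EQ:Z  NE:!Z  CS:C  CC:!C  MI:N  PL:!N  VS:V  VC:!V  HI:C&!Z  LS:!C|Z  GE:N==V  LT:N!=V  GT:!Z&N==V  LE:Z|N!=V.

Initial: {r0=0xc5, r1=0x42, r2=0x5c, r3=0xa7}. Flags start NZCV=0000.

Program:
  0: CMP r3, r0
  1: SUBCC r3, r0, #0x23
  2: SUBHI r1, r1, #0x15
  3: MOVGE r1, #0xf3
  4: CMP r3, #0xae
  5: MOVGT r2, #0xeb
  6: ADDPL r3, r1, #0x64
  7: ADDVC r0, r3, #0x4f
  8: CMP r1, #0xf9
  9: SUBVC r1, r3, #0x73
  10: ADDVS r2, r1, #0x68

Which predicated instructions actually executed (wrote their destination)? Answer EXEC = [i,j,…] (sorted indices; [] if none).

[0] flags=1000 → (cmp)
[1] flags=1000 CC?T → r3=0xa2
[2] flags=1000 HI?F → skip
[3] flags=1000 GE?F → skip
[4] flags=1000 → (cmp)
[5] flags=1000 GT?F → skip
[6] flags=1000 PL?F → skip
[7] flags=1000 VC?T → r0=0xf1
[8] flags=0000 → (cmp)
[9] flags=0000 VC?T → r1=0x2f
[10] flags=0000 VS?F → skip

EXEC = [1,7,9]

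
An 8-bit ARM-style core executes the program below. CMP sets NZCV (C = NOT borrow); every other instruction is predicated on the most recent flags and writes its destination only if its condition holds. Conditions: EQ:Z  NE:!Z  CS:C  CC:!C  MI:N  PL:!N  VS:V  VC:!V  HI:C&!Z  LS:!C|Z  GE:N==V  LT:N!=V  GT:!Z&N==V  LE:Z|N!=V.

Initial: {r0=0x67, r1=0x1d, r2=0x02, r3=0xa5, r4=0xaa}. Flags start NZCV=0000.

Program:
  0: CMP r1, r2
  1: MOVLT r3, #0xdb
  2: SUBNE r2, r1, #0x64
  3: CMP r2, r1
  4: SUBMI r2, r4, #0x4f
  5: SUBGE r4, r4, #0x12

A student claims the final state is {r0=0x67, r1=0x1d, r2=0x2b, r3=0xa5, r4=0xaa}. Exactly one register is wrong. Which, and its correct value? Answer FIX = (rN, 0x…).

[0] flags=0010 → (cmp)
[1] flags=0010 LT?F → skip
[2] flags=0010 NE?T → r2=0xb9
[3] flags=1010 → (cmp)
[4] flags=1010 MI?T → r2=0x5b
[5] flags=1010 GE?F → skip

FIX = (r2, 0x5b)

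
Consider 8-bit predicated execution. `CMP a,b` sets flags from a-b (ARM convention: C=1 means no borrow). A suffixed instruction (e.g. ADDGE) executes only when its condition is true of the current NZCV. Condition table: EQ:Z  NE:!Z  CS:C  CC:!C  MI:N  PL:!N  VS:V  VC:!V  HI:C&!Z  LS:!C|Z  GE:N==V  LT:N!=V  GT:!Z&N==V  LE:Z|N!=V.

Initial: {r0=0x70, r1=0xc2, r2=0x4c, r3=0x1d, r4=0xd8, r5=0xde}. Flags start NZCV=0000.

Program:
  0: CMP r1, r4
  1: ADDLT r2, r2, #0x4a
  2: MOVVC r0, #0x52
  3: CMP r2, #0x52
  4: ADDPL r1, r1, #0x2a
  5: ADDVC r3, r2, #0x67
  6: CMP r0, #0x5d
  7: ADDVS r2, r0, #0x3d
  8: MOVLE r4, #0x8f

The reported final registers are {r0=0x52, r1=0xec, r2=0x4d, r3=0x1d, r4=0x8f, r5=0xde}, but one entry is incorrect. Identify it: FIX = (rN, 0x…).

FIX = (r2, 0x96)

[0] flags=1000 → (cmp)
[1] flags=1000 LT?T → r2=0x96
[2] flags=1000 VC?T → r0=0x52
[3] flags=0011 → (cmp)
[4] flags=0011 PL?T → r1=0xec
[5] flags=0011 VC?F → skip
[6] flags=1000 → (cmp)
[7] flags=1000 VS?F → skip
[8] flags=1000 LE?T → r4=0x8f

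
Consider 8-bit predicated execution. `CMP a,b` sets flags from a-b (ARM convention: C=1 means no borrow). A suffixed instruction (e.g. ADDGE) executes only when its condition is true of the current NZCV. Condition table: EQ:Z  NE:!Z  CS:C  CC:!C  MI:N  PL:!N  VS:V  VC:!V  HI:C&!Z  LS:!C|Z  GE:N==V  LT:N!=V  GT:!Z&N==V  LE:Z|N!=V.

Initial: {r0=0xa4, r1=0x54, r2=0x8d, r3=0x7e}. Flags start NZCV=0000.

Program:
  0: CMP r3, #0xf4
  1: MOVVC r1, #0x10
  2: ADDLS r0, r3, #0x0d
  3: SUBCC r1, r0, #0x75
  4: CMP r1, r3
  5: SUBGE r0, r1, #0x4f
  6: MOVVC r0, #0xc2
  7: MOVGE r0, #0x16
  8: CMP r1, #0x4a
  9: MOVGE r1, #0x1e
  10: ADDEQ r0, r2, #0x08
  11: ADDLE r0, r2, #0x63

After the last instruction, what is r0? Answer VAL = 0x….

VAL = 0xf0

0: ✓ CMP  NZCV=1001
1: · MOVVC
2: ✓ ADDLS  r0←0x8b
3: ✓ SUBCC  r1←0x16
4: ✓ CMP  NZCV=1000
5: · SUBGE
6: ✓ MOVVC  r0←0xc2
7: · MOVGE
8: ✓ CMP  NZCV=1000
9: · MOVGE
10: · ADDEQ
11: ✓ ADDLE  r0←0xf0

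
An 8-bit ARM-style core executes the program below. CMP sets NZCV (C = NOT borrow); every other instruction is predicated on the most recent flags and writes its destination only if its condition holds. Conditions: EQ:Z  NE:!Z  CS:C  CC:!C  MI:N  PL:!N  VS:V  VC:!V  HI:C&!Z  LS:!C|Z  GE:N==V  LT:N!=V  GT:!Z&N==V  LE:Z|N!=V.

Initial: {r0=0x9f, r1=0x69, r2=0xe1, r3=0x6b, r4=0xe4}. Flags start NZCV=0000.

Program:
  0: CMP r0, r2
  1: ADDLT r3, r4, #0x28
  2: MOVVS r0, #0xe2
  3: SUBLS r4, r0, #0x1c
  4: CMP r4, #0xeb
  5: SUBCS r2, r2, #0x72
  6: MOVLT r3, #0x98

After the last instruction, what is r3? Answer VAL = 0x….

0: ✓ CMP  NZCV=1000
1: ✓ ADDLT  r3←0x0c
2: · MOVVS
3: ✓ SUBLS  r4←0x83
4: ✓ CMP  NZCV=1000
5: · SUBCS
6: ✓ MOVLT  r3←0x98

VAL = 0x98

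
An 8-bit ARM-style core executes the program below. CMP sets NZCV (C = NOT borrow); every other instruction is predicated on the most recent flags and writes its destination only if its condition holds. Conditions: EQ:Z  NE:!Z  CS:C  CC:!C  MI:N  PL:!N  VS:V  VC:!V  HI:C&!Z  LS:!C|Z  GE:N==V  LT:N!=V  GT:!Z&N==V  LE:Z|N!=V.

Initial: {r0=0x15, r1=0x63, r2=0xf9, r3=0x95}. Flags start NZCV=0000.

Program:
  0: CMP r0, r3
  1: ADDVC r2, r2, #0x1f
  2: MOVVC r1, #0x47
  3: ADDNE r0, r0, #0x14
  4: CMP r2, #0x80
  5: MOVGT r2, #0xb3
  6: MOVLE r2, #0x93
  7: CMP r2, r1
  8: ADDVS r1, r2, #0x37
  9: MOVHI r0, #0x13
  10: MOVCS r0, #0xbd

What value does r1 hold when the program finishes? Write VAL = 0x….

VAL = 0xea

[0] flags=1001 → (cmp)
[1] flags=1001 VC?F → skip
[2] flags=1001 VC?F → skip
[3] flags=1001 NE?T → r0=0x29
[4] flags=0010 → (cmp)
[5] flags=0010 GT?T → r2=0xb3
[6] flags=0010 LE?F → skip
[7] flags=0011 → (cmp)
[8] flags=0011 VS?T → r1=0xea
[9] flags=0011 HI?T → r0=0x13
[10] flags=0011 CS?T → r0=0xbd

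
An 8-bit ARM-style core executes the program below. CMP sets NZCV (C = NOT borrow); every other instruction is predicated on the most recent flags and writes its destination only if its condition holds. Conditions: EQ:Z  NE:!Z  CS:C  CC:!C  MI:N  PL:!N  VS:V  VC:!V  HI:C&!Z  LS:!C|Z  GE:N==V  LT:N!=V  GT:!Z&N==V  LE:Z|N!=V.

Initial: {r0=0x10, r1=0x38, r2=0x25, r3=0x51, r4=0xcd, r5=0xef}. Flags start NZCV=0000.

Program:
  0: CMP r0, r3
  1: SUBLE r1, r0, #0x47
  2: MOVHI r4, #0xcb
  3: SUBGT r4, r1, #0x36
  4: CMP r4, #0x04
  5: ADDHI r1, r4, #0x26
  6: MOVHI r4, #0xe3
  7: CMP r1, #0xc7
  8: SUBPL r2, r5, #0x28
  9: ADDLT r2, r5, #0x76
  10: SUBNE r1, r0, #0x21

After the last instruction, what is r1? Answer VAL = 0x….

0: ✓ CMP  NZCV=1000
1: ✓ SUBLE  r1←0xc9
2: · MOVHI
3: · SUBGT
4: ✓ CMP  NZCV=1010
5: ✓ ADDHI  r1←0xf3
6: ✓ MOVHI  r4←0xe3
7: ✓ CMP  NZCV=0010
8: ✓ SUBPL  r2←0xc7
9: · ADDLT
10: ✓ SUBNE  r1←0xef

VAL = 0xef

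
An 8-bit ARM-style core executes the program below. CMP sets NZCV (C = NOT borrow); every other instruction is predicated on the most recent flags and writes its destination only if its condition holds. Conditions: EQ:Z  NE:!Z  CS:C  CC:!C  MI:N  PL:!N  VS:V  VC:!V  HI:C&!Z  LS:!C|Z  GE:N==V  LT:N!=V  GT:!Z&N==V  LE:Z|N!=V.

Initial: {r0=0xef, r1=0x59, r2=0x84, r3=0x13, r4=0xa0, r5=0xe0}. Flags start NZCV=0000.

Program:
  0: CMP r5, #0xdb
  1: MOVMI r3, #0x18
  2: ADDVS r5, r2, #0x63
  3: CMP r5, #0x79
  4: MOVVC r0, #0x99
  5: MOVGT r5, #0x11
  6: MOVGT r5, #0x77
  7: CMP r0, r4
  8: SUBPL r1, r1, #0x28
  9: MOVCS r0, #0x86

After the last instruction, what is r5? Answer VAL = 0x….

VAL = 0xe0

0: ✓ CMP  NZCV=0010
1: · MOVMI
2: · ADDVS
3: ✓ CMP  NZCV=0011
4: · MOVVC
5: · MOVGT
6: · MOVGT
7: ✓ CMP  NZCV=0010
8: ✓ SUBPL  r1←0x31
9: ✓ MOVCS  r0←0x86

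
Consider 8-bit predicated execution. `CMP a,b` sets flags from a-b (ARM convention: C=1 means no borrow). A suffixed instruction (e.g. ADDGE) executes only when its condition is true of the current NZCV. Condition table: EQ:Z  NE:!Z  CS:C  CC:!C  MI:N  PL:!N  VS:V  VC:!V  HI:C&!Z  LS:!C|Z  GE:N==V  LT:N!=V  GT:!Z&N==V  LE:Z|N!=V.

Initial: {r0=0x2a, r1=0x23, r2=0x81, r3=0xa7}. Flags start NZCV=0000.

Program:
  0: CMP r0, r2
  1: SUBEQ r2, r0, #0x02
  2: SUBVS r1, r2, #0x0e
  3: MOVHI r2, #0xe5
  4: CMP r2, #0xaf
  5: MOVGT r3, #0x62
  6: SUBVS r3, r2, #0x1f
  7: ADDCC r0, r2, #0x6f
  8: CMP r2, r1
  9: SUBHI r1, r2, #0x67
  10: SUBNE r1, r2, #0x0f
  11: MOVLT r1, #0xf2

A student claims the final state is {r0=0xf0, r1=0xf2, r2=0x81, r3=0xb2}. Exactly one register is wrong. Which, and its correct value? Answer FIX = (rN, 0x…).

0: ✓ CMP  NZCV=1001
1: · SUBEQ
2: ✓ SUBVS  r1←0x73
3: · MOVHI
4: ✓ CMP  NZCV=1000
5: · MOVGT
6: · SUBVS
7: ✓ ADDCC  r0←0xf0
8: ✓ CMP  NZCV=0011
9: ✓ SUBHI  r1←0x1a
10: ✓ SUBNE  r1←0x72
11: ✓ MOVLT  r1←0xf2

FIX = (r3, 0xa7)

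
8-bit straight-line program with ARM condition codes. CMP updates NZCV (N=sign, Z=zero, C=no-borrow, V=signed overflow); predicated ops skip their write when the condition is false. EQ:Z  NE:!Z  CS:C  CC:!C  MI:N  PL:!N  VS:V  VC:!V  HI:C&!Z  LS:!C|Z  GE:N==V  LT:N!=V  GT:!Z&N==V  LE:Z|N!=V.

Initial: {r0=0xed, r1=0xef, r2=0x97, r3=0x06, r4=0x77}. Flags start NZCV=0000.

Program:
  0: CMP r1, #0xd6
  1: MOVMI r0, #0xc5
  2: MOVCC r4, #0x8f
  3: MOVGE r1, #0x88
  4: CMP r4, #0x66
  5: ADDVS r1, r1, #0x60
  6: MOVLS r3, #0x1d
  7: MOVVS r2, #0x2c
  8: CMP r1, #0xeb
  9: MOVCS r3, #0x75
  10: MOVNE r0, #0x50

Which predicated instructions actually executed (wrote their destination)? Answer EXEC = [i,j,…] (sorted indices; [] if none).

EXEC = [3,10]

0: ✓ CMP  NZCV=0010
1: · MOVMI
2: · MOVCC
3: ✓ MOVGE  r1←0x88
4: ✓ CMP  NZCV=0010
5: · ADDVS
6: · MOVLS
7: · MOVVS
8: ✓ CMP  NZCV=1000
9: · MOVCS
10: ✓ MOVNE  r0←0x50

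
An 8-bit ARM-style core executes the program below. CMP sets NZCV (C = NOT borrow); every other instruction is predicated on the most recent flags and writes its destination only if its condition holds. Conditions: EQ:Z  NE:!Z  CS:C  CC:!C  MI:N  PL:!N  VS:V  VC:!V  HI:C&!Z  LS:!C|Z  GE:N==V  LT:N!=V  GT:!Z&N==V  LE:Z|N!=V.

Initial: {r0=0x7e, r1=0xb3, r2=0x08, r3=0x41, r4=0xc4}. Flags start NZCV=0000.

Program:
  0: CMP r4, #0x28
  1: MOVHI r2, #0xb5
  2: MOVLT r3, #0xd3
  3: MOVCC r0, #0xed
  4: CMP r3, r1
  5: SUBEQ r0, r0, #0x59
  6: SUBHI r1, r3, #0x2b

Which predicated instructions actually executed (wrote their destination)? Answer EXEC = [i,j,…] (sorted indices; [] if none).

EXEC = [1,2,6]

0: ✓ CMP  NZCV=1010
1: ✓ MOVHI  r2←0xb5
2: ✓ MOVLT  r3←0xd3
3: · MOVCC
4: ✓ CMP  NZCV=0010
5: · SUBEQ
6: ✓ SUBHI  r1←0xa8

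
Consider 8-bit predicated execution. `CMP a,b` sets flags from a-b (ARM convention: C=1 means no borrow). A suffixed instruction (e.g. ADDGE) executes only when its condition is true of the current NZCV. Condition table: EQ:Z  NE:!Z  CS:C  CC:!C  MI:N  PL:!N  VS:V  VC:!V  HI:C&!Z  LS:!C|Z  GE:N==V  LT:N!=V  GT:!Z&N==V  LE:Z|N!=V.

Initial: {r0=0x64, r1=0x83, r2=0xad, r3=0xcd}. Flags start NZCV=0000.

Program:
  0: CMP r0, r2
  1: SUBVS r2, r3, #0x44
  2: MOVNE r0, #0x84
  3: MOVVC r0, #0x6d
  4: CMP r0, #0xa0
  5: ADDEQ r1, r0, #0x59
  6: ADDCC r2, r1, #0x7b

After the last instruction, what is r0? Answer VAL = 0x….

VAL = 0x84

[0] flags=1001 → (cmp)
[1] flags=1001 VS?T → r2=0x89
[2] flags=1001 NE?T → r0=0x84
[3] flags=1001 VC?F → skip
[4] flags=1000 → (cmp)
[5] flags=1000 EQ?F → skip
[6] flags=1000 CC?T → r2=0xfe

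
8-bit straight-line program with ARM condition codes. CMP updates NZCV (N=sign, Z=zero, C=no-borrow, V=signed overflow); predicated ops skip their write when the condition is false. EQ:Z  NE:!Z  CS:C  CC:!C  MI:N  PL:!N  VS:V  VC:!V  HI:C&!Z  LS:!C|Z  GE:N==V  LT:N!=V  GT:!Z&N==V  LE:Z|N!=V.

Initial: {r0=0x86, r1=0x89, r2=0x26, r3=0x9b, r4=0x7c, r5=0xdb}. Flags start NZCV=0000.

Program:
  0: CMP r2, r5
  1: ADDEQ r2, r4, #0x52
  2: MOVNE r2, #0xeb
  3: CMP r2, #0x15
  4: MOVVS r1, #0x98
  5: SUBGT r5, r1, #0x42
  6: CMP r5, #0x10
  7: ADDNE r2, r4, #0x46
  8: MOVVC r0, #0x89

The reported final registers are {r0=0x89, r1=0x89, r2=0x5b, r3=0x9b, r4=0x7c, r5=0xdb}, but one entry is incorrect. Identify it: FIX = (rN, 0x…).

[0] flags=0000 → (cmp)
[1] flags=0000 EQ?F → skip
[2] flags=0000 NE?T → r2=0xeb
[3] flags=1010 → (cmp)
[4] flags=1010 VS?F → skip
[5] flags=1010 GT?F → skip
[6] flags=1010 → (cmp)
[7] flags=1010 NE?T → r2=0xc2
[8] flags=1010 VC?T → r0=0x89

FIX = (r2, 0xc2)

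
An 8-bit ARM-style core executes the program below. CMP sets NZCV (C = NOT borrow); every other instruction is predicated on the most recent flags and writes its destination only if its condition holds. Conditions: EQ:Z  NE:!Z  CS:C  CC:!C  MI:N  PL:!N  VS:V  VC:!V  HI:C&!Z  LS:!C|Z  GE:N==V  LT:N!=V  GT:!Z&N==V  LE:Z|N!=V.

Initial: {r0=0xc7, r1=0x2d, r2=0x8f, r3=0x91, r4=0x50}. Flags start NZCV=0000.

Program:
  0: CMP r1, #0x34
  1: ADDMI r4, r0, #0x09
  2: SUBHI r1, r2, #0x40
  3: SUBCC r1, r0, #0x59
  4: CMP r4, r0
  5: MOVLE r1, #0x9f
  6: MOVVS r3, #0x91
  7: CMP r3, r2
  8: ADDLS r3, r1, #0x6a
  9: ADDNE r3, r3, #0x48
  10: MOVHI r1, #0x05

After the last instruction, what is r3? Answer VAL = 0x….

0: ✓ CMP  NZCV=1000
1: ✓ ADDMI  r4←0xd0
2: · SUBHI
3: ✓ SUBCC  r1←0x6e
4: ✓ CMP  NZCV=0010
5: · MOVLE
6: · MOVVS
7: ✓ CMP  NZCV=0010
8: · ADDLS
9: ✓ ADDNE  r3←0xd9
10: ✓ MOVHI  r1←0x05

VAL = 0xd9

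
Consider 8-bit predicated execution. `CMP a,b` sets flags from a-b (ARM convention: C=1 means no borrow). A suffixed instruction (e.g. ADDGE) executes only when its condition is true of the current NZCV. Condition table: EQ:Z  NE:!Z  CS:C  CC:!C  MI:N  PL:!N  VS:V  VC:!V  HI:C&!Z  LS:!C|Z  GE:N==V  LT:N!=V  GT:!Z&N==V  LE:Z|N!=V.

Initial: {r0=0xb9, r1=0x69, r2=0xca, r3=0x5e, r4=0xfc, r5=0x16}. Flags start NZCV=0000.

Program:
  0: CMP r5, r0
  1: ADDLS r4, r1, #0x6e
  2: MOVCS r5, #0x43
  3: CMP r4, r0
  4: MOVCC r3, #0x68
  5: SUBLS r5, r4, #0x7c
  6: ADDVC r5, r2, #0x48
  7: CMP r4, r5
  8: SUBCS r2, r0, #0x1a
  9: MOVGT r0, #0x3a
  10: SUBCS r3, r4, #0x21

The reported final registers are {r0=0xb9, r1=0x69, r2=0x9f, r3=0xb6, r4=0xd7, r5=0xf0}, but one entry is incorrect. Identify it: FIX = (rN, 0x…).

FIX = (r5, 0x12)

[0] flags=0000 → (cmp)
[1] flags=0000 LS?T → r4=0xd7
[2] flags=0000 CS?F → skip
[3] flags=0010 → (cmp)
[4] flags=0010 CC?F → skip
[5] flags=0010 LS?F → skip
[6] flags=0010 VC?T → r5=0x12
[7] flags=1010 → (cmp)
[8] flags=1010 CS?T → r2=0x9f
[9] flags=1010 GT?F → skip
[10] flags=1010 CS?T → r3=0xb6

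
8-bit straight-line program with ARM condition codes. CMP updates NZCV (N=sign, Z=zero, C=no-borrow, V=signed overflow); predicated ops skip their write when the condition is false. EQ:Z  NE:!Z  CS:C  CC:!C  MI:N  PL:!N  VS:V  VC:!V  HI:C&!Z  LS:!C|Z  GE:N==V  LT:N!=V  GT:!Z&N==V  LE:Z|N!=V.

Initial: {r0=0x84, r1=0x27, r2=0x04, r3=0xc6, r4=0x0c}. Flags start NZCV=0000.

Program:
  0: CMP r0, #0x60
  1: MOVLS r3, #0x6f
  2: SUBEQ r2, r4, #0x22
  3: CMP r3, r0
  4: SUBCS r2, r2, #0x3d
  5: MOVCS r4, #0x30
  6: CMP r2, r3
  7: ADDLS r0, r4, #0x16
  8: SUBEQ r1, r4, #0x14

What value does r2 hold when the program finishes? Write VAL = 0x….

VAL = 0xc7

[0] flags=0011 → (cmp)
[1] flags=0011 LS?F → skip
[2] flags=0011 EQ?F → skip
[3] flags=0010 → (cmp)
[4] flags=0010 CS?T → r2=0xc7
[5] flags=0010 CS?T → r4=0x30
[6] flags=0010 → (cmp)
[7] flags=0010 LS?F → skip
[8] flags=0010 EQ?F → skip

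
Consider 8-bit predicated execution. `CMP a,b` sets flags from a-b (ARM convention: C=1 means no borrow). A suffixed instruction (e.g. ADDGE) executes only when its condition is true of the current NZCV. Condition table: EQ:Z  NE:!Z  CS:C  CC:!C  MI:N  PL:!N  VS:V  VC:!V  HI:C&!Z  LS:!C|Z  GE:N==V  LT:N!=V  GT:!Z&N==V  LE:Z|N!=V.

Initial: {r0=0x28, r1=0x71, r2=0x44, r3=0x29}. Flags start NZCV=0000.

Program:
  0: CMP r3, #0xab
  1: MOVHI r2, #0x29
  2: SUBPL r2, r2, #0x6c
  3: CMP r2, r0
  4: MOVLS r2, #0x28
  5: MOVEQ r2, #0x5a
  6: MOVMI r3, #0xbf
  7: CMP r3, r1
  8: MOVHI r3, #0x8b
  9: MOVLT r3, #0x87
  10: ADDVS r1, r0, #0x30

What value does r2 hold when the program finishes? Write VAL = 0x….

0: ✓ CMP  NZCV=0000
1: · MOVHI
2: ✓ SUBPL  r2←0xd8
3: ✓ CMP  NZCV=1010
4: · MOVLS
5: · MOVEQ
6: ✓ MOVMI  r3←0xbf
7: ✓ CMP  NZCV=0011
8: ✓ MOVHI  r3←0x8b
9: ✓ MOVLT  r3←0x87
10: ✓ ADDVS  r1←0x58

VAL = 0xd8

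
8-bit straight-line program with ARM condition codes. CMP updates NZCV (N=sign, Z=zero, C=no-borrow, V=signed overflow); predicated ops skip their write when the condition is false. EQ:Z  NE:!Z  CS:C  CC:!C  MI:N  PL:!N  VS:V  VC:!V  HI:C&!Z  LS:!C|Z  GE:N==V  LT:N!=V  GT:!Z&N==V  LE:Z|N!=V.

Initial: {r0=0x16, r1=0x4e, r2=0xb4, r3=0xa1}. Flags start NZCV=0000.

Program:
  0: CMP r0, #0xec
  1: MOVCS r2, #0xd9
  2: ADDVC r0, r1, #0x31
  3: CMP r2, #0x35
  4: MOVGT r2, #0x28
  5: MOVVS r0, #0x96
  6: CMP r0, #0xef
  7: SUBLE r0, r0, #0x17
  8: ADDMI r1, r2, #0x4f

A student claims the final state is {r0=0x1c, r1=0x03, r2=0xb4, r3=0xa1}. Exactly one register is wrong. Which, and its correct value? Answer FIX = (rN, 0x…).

FIX = (r0, 0x7f)

0: ✓ CMP  NZCV=0000
1: · MOVCS
2: ✓ ADDVC  r0←0x7f
3: ✓ CMP  NZCV=0011
4: · MOVGT
5: ✓ MOVVS  r0←0x96
6: ✓ CMP  NZCV=1000
7: ✓ SUBLE  r0←0x7f
8: ✓ ADDMI  r1←0x03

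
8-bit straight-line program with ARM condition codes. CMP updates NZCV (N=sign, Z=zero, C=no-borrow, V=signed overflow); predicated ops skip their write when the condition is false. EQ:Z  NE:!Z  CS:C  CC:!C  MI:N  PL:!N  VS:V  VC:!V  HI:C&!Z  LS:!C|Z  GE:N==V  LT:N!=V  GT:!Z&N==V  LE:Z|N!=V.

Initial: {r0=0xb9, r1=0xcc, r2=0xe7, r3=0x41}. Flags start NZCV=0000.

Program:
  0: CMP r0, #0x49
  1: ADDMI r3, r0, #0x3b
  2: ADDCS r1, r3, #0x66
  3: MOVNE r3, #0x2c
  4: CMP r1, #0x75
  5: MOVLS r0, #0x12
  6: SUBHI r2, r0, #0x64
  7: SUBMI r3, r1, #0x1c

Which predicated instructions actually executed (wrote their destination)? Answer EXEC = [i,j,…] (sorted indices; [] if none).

EXEC = [2,3,6]

0: ✓ CMP  NZCV=0011
1: · ADDMI
2: ✓ ADDCS  r1←0xa7
3: ✓ MOVNE  r3←0x2c
4: ✓ CMP  NZCV=0011
5: · MOVLS
6: ✓ SUBHI  r2←0x55
7: · SUBMI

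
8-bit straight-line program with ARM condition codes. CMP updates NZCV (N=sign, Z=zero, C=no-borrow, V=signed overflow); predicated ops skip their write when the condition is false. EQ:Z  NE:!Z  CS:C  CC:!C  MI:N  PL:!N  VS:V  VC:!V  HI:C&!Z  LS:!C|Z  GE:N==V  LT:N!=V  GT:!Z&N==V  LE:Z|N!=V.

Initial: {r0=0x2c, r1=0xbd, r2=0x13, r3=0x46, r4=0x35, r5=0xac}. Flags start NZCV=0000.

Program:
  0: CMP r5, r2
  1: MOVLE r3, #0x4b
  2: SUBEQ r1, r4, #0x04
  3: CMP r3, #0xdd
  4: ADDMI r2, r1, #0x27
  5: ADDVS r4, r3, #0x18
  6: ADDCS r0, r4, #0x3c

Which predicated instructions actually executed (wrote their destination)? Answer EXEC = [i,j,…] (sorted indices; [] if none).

[0] flags=1010 → (cmp)
[1] flags=1010 LE?T → r3=0x4b
[2] flags=1010 EQ?F → skip
[3] flags=0000 → (cmp)
[4] flags=0000 MI?F → skip
[5] flags=0000 VS?F → skip
[6] flags=0000 CS?F → skip

EXEC = [1]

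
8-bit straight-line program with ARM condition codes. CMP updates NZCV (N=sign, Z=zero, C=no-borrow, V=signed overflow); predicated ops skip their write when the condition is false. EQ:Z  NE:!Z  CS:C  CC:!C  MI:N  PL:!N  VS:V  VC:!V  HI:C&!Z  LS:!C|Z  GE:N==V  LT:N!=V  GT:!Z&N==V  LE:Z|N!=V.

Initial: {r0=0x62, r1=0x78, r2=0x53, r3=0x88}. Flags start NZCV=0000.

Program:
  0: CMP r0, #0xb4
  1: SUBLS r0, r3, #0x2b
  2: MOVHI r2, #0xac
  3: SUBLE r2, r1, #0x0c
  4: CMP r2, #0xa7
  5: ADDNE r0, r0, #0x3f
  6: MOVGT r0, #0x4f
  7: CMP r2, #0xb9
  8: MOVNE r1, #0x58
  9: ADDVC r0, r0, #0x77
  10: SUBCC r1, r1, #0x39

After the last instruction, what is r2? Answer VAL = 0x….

VAL = 0x53

0: ✓ CMP  NZCV=1001
1: ✓ SUBLS  r0←0x5d
2: · MOVHI
3: · SUBLE
4: ✓ CMP  NZCV=1001
5: ✓ ADDNE  r0←0x9c
6: ✓ MOVGT  r0←0x4f
7: ✓ CMP  NZCV=1001
8: ✓ MOVNE  r1←0x58
9: · ADDVC
10: ✓ SUBCC  r1←0x1f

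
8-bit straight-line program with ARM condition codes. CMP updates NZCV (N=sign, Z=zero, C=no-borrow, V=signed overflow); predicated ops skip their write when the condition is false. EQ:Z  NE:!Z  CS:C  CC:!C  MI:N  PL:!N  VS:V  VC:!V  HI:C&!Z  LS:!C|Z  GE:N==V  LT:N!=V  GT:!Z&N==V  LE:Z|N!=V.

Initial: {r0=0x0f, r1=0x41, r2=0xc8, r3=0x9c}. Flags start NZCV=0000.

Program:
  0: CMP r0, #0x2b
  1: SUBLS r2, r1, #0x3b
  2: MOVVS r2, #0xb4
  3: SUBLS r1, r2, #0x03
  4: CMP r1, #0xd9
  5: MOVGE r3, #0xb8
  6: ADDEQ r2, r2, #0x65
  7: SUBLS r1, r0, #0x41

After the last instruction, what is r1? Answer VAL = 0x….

[0] flags=1000 → (cmp)
[1] flags=1000 LS?T → r2=0x06
[2] flags=1000 VS?F → skip
[3] flags=1000 LS?T → r1=0x03
[4] flags=0000 → (cmp)
[5] flags=0000 GE?T → r3=0xb8
[6] flags=0000 EQ?F → skip
[7] flags=0000 LS?T → r1=0xce

VAL = 0xce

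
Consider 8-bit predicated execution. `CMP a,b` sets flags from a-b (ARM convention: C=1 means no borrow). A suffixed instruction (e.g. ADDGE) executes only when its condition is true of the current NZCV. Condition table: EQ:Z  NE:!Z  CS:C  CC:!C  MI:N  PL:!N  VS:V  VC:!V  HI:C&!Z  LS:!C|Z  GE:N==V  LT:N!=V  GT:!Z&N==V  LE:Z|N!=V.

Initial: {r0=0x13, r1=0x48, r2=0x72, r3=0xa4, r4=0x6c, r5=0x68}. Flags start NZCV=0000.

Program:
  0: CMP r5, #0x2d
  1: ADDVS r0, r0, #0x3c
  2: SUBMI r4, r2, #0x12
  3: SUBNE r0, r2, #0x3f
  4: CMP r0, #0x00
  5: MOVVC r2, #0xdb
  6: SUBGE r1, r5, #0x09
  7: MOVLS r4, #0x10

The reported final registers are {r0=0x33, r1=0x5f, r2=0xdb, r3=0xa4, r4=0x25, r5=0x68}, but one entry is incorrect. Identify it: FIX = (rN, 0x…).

[0] flags=0010 → (cmp)
[1] flags=0010 VS?F → skip
[2] flags=0010 MI?F → skip
[3] flags=0010 NE?T → r0=0x33
[4] flags=0010 → (cmp)
[5] flags=0010 VC?T → r2=0xdb
[6] flags=0010 GE?T → r1=0x5f
[7] flags=0010 LS?F → skip

FIX = (r4, 0x6c)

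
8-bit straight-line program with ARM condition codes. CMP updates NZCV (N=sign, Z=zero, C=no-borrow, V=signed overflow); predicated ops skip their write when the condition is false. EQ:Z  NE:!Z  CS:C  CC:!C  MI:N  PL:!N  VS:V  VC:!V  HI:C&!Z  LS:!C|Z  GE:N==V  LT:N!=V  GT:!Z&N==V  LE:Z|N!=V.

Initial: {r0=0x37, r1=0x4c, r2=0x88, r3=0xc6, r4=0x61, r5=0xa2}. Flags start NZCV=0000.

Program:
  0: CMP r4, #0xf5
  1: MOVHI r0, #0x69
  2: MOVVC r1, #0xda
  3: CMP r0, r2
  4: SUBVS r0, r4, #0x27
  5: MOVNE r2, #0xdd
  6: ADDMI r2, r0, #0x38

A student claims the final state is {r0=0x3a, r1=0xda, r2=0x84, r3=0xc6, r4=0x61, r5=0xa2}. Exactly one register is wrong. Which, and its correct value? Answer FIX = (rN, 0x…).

0: ✓ CMP  NZCV=0000
1: · MOVHI
2: ✓ MOVVC  r1←0xda
3: ✓ CMP  NZCV=1001
4: ✓ SUBVS  r0←0x3a
5: ✓ MOVNE  r2←0xdd
6: ✓ ADDMI  r2←0x72

FIX = (r2, 0x72)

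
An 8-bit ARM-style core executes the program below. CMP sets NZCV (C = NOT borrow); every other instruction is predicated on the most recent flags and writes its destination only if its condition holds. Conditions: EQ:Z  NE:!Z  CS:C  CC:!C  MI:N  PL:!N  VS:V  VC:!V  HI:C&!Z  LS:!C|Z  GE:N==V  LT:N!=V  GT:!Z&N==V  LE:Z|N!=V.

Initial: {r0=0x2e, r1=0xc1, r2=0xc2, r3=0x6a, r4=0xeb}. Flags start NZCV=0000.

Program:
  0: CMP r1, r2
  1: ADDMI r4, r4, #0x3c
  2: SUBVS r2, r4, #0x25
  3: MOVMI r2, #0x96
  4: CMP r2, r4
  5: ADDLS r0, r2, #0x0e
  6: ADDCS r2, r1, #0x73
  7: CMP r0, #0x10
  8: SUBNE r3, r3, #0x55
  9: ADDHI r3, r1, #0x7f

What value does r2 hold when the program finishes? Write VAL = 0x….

VAL = 0x34

0: ✓ CMP  NZCV=1000
1: ✓ ADDMI  r4←0x27
2: · SUBVS
3: ✓ MOVMI  r2←0x96
4: ✓ CMP  NZCV=0011
5: · ADDLS
6: ✓ ADDCS  r2←0x34
7: ✓ CMP  NZCV=0010
8: ✓ SUBNE  r3←0x15
9: ✓ ADDHI  r3←0x40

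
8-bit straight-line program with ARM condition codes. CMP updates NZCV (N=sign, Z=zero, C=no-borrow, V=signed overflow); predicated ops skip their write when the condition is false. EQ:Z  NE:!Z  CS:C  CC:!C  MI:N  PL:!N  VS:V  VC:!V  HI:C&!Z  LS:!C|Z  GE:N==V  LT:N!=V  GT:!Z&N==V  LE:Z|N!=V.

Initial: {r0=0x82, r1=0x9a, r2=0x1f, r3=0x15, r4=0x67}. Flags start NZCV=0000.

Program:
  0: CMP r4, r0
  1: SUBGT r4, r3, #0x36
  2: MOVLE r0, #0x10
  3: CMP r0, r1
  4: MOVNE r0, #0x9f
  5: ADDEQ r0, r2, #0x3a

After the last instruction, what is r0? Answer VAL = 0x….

VAL = 0x9f

[0] flags=1001 → (cmp)
[1] flags=1001 GT?T → r4=0xdf
[2] flags=1001 LE?F → skip
[3] flags=1000 → (cmp)
[4] flags=1000 NE?T → r0=0x9f
[5] flags=1000 EQ?F → skip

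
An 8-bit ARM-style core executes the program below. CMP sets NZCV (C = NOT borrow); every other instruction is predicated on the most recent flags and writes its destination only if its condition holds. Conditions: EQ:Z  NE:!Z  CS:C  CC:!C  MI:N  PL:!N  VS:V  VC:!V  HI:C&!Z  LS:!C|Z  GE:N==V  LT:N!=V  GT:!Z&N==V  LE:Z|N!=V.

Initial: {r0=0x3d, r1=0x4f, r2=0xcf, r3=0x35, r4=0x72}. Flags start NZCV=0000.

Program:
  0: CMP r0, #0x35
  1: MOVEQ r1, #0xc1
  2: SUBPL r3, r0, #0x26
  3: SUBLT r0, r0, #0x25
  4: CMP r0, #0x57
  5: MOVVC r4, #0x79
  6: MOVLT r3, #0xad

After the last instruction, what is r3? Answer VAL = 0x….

VAL = 0xad

[0] flags=0010 → (cmp)
[1] flags=0010 EQ?F → skip
[2] flags=0010 PL?T → r3=0x17
[3] flags=0010 LT?F → skip
[4] flags=1000 → (cmp)
[5] flags=1000 VC?T → r4=0x79
[6] flags=1000 LT?T → r3=0xad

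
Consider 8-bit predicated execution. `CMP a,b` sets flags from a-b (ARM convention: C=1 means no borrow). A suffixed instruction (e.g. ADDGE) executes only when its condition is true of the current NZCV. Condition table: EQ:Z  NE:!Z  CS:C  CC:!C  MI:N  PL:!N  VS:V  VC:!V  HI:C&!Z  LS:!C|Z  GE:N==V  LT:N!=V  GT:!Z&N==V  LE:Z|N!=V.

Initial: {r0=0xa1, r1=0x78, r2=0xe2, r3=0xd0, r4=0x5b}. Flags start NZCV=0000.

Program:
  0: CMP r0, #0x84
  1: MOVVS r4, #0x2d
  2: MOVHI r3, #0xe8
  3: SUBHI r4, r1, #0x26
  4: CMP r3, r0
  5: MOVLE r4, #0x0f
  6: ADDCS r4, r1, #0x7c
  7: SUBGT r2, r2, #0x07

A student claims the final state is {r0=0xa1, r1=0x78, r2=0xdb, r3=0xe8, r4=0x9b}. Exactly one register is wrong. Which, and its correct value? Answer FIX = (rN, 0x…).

FIX = (r4, 0xf4)

[0] flags=0010 → (cmp)
[1] flags=0010 VS?F → skip
[2] flags=0010 HI?T → r3=0xe8
[3] flags=0010 HI?T → r4=0x52
[4] flags=0010 → (cmp)
[5] flags=0010 LE?F → skip
[6] flags=0010 CS?T → r4=0xf4
[7] flags=0010 GT?T → r2=0xdb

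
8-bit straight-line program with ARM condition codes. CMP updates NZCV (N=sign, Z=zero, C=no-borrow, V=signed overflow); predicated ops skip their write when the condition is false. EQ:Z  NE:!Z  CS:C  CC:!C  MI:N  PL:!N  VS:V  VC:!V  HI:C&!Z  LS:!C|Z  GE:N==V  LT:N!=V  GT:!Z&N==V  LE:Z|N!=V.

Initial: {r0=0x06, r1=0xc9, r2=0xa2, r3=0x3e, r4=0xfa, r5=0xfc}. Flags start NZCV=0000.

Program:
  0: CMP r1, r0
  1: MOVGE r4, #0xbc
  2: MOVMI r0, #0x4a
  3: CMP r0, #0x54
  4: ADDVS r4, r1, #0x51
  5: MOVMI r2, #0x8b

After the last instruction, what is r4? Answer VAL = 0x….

0: ✓ CMP  NZCV=1010
1: · MOVGE
2: ✓ MOVMI  r0←0x4a
3: ✓ CMP  NZCV=1000
4: · ADDVS
5: ✓ MOVMI  r2←0x8b

VAL = 0xfa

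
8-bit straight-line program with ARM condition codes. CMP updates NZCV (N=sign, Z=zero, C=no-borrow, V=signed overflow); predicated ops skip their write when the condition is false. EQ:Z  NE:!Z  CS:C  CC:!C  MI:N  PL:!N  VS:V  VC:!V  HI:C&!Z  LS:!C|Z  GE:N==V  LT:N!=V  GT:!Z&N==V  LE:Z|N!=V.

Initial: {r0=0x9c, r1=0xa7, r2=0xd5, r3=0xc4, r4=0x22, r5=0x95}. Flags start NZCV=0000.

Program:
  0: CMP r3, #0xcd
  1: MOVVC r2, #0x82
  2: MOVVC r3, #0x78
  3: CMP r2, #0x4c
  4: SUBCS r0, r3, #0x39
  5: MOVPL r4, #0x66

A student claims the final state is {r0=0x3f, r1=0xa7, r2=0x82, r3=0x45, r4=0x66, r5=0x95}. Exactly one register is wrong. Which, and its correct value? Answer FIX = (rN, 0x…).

FIX = (r3, 0x78)

[0] flags=1000 → (cmp)
[1] flags=1000 VC?T → r2=0x82
[2] flags=1000 VC?T → r3=0x78
[3] flags=0011 → (cmp)
[4] flags=0011 CS?T → r0=0x3f
[5] flags=0011 PL?T → r4=0x66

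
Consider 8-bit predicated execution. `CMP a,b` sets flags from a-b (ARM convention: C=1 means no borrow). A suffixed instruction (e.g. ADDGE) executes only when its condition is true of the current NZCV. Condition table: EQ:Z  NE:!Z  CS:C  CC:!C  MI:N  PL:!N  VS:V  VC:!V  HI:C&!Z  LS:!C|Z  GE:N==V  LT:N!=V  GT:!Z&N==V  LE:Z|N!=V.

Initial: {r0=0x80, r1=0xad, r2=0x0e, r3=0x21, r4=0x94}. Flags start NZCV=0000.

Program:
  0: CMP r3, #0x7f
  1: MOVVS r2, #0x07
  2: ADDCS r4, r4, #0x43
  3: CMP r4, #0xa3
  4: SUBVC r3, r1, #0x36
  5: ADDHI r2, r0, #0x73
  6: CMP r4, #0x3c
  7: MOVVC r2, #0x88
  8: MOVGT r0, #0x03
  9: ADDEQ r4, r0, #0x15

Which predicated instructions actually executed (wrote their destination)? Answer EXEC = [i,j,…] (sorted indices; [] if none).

EXEC = [4]

0: ✓ CMP  NZCV=1000
1: · MOVVS
2: · ADDCS
3: ✓ CMP  NZCV=1000
4: ✓ SUBVC  r3←0x77
5: · ADDHI
6: ✓ CMP  NZCV=0011
7: · MOVVC
8: · MOVGT
9: · ADDEQ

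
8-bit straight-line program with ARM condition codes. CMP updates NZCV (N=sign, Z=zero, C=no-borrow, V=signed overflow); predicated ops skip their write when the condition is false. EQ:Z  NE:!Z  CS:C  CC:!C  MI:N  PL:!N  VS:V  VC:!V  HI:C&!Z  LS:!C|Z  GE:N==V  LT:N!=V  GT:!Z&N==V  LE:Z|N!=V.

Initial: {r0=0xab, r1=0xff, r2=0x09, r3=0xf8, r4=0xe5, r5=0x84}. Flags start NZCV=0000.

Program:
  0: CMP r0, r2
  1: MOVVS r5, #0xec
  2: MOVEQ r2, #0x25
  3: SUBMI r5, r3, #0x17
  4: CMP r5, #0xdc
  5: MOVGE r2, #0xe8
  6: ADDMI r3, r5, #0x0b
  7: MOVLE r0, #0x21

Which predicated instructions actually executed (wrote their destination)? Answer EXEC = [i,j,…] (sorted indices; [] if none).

0: ✓ CMP  NZCV=1010
1: · MOVVS
2: · MOVEQ
3: ✓ SUBMI  r5←0xe1
4: ✓ CMP  NZCV=0010
5: ✓ MOVGE  r2←0xe8
6: · ADDMI
7: · MOVLE

EXEC = [3,5]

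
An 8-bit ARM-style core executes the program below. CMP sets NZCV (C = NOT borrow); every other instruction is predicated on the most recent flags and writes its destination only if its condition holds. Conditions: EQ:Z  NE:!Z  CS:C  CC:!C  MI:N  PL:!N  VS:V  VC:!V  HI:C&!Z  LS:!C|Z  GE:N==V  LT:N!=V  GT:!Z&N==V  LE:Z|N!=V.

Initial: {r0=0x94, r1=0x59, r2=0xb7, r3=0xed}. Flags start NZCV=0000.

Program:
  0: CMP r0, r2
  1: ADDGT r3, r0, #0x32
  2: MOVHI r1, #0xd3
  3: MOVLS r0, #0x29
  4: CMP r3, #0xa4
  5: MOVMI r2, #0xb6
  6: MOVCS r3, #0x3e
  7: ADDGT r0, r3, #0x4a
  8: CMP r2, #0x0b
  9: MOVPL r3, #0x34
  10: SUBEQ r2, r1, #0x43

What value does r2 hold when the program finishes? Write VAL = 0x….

VAL = 0xb7

0: ✓ CMP  NZCV=1000
1: · ADDGT
2: · MOVHI
3: ✓ MOVLS  r0←0x29
4: ✓ CMP  NZCV=0010
5: · MOVMI
6: ✓ MOVCS  r3←0x3e
7: ✓ ADDGT  r0←0x88
8: ✓ CMP  NZCV=1010
9: · MOVPL
10: · SUBEQ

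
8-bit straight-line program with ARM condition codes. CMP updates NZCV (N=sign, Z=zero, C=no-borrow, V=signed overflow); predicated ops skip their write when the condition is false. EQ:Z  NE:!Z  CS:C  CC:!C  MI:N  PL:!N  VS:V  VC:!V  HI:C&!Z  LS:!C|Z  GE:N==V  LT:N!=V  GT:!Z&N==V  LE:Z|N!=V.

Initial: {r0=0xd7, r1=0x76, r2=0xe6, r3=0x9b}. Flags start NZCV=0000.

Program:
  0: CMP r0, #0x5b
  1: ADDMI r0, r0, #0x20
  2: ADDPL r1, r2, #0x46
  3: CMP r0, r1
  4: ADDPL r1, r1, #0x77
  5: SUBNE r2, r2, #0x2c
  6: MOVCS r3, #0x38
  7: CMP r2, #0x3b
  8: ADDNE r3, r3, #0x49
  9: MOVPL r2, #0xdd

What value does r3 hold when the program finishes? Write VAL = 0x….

0: ✓ CMP  NZCV=0011
1: · ADDMI
2: ✓ ADDPL  r1←0x2c
3: ✓ CMP  NZCV=1010
4: · ADDPL
5: ✓ SUBNE  r2←0xba
6: ✓ MOVCS  r3←0x38
7: ✓ CMP  NZCV=0011
8: ✓ ADDNE  r3←0x81
9: ✓ MOVPL  r2←0xdd

VAL = 0x81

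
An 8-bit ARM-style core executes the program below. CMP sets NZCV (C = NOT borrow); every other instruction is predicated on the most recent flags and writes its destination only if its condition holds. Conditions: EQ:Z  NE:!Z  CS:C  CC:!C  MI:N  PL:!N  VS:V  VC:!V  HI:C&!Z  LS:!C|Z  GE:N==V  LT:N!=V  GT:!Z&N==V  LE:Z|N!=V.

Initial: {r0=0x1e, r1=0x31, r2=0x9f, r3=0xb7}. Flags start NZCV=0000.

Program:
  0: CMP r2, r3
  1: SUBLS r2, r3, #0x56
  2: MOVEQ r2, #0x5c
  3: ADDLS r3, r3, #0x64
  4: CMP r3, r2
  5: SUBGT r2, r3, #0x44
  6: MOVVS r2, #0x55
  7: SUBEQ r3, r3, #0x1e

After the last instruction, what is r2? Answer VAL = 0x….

VAL = 0x61

0: ✓ CMP  NZCV=1000
1: ✓ SUBLS  r2←0x61
2: · MOVEQ
3: ✓ ADDLS  r3←0x1b
4: ✓ CMP  NZCV=1000
5: · SUBGT
6: · MOVVS
7: · SUBEQ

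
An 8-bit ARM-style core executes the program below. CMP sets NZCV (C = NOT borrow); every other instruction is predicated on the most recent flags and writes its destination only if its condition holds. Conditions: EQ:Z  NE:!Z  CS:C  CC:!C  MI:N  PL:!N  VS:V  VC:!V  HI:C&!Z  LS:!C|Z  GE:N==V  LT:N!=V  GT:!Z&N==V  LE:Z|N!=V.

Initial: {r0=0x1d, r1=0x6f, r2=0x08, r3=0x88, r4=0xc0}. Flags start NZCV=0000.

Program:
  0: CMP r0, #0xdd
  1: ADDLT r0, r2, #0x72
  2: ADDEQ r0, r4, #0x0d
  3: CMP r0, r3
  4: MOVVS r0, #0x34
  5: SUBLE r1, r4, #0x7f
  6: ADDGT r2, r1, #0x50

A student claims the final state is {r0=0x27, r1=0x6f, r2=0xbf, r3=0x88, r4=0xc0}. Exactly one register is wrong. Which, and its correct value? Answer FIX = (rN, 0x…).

0: ✓ CMP  NZCV=0000
1: · ADDLT
2: · ADDEQ
3: ✓ CMP  NZCV=1001
4: ✓ MOVVS  r0←0x34
5: · SUBLE
6: ✓ ADDGT  r2←0xbf

FIX = (r0, 0x34)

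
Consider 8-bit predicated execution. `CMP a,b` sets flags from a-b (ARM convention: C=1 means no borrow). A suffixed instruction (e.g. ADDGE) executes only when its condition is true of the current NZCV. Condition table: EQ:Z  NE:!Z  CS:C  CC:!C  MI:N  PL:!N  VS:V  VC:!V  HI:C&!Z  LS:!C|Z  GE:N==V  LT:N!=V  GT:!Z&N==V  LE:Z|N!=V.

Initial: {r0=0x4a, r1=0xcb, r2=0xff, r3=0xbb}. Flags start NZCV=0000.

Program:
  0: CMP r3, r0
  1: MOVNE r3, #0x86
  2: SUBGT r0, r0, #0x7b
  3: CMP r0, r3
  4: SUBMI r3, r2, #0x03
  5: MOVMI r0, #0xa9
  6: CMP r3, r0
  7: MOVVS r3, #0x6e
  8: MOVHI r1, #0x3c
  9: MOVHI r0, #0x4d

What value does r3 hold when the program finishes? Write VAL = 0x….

0: ✓ CMP  NZCV=0011
1: ✓ MOVNE  r3←0x86
2: · SUBGT
3: ✓ CMP  NZCV=1001
4: ✓ SUBMI  r3←0xfc
5: ✓ MOVMI  r0←0xa9
6: ✓ CMP  NZCV=0010
7: · MOVVS
8: ✓ MOVHI  r1←0x3c
9: ✓ MOVHI  r0←0x4d

VAL = 0xfc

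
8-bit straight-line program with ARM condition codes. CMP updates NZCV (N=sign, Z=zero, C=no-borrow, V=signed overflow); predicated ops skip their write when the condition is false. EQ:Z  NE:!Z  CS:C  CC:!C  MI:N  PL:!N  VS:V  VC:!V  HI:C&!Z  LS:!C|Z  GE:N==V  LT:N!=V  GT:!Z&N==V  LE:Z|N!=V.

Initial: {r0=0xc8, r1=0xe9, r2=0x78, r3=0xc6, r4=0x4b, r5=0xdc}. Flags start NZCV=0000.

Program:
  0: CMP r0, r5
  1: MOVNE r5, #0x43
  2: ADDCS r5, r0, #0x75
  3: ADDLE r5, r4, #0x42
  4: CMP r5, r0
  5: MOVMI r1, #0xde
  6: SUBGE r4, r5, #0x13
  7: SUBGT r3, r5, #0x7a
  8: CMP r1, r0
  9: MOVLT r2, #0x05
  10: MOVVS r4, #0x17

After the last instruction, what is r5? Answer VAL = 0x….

VAL = 0x8d

0: ✓ CMP  NZCV=1000
1: ✓ MOVNE  r5←0x43
2: · ADDCS
3: ✓ ADDLE  r5←0x8d
4: ✓ CMP  NZCV=1000
5: ✓ MOVMI  r1←0xde
6: · SUBGE
7: · SUBGT
8: ✓ CMP  NZCV=0010
9: · MOVLT
10: · MOVVS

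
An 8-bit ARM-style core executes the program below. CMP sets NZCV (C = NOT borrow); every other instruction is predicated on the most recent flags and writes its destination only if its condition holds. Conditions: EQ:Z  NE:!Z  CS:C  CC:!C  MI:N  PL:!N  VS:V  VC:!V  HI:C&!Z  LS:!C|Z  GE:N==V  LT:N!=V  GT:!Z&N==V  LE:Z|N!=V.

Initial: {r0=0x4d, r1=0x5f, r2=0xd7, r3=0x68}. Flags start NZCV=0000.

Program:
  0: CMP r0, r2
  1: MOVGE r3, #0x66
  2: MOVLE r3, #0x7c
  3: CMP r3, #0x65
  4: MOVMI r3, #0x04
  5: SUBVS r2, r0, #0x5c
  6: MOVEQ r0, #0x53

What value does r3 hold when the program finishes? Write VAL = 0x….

0: ✓ CMP  NZCV=0000
1: ✓ MOVGE  r3←0x66
2: · MOVLE
3: ✓ CMP  NZCV=0010
4: · MOVMI
5: · SUBVS
6: · MOVEQ

VAL = 0x66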